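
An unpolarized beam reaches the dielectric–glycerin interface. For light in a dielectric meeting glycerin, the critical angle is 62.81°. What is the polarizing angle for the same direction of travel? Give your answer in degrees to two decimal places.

sin θ_c = n₂/n₁, so n₂/n₁ = sin 62.81° = 0.8895.
Brewster: tan θ_B = n₂/n₁ = 0.8895.
θ_B = arctan(0.8895) = 41.65°.

θ_B ≈ 41.65°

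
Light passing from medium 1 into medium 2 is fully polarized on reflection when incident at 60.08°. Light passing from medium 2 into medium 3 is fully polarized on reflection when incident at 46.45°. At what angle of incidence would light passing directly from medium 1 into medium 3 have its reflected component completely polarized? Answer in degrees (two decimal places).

Each Brewster angle gives a ratio: n₂/n₁ = tan 60.08° = 1.7376, n₃/n₂ = tan 46.45° = 1.0519.
n₃/n₁ = 1.8279. Then tan θ_B(1→3) = n₃/n₁, so θ_B(1→3) = arctan(1.8279) = 61.32°.

θ_B ≈ 61.32°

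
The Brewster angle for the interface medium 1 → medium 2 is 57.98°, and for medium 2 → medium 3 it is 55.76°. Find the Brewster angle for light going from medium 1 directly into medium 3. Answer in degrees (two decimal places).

tan θ_B(1→2) = n₂/n₁ = tan 57.98° = 1.5991.
tan θ_B(2→3) = n₃/n₂ = tan 55.76° = 1.4692.
So n₃/n₁ = (n₂/n₁)(n₃/n₂) = 1.5991 × 1.4692 = 2.3495.
θ_B(1→3) = arctan(2.3495) = 66.94°.

θ_B ≈ 66.94°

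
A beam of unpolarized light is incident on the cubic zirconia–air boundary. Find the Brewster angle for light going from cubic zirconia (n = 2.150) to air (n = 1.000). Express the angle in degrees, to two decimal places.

θ_B ≈ 24.94°

At Brewster's angle the reflected and refracted rays are perpendicular, which with Snell's law gives tan θ_B = n₂/n₁.
tan θ_B = n₂/n₁ = 1.000/2.150 = 0.4651.
θ_B = arctan(0.4651) = 24.94°.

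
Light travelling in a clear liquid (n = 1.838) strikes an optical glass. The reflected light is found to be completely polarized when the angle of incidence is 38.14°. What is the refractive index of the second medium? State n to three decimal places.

At the Brewster angle, tan θ_B = n₂/n₁ with n₁ on the incident side (a clear liquid) and n₂ on the transmitted side (an optical glass).
n₂ = n₁ tan θ_B = 1.838 × tan 38.14° = 1.443.

n ≈ 1.443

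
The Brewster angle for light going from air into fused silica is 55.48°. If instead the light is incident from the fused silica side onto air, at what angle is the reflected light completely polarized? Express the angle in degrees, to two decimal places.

The two Brewster angles are complementary: θ_B' = 90° − θ_B = 90° − 55.48° = 34.52°.

θ_B' ≈ 34.52°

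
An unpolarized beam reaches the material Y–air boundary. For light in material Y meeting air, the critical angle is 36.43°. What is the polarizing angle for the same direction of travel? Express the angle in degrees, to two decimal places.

At the critical angle sin θ_c = n₂/n₁, giving n₂/n₁ = sin 36.43° = 0.5938.
Then tan θ_B = n₂/n₁ = 0.5938, so θ_B = arctan 0.5938 = 30.70°.

θ_B ≈ 30.70°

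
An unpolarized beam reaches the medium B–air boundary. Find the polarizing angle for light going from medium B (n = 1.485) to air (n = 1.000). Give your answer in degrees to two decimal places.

tan θ_B = n₂/n₁ = 1.000/1.485 = 0.6734.
So θ_B = arctan 0.6734 = 33.96°.

θ_B ≈ 33.96°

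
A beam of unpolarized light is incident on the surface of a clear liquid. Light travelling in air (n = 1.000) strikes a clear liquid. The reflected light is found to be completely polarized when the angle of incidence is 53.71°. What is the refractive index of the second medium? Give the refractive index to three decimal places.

At the polarizing angle, tan θ_B = n₂/n₁ with n₁ on the incident side (air) and n₂ on the transmitted side (a clear liquid).
n₂ = n₁ tan θ_B = 1.000 × tan 53.71° = 1.362.

n ≈ 1.362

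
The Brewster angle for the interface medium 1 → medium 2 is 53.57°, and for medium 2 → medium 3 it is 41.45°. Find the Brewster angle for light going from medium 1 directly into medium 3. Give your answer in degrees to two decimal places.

θ_B ≈ 50.11°

tan θ_B(1→2) = n₂/n₁ = tan 53.57° = 1.3549.
tan θ_B(2→3) = n₃/n₂ = tan 41.45° = 0.8832.
n₃/n₁ = 1.1966. Then tan θ_B(1→3) = n₃/n₁, so θ_B(1→3) = arctan(1.1966) = 50.11°.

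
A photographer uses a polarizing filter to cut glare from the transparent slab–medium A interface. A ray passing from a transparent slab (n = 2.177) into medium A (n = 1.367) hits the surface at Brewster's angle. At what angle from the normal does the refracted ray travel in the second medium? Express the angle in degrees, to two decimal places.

tan θ_B = n₂/n₁ = 1.367/2.177 = 0.6279, so θ_B = 32.13°.
At Brewster's angle the reflected and refracted rays are perpendicular, so θ_t = 90° − θ_B = 90° − 32.13° = 57.87°.

θ_t ≈ 57.87°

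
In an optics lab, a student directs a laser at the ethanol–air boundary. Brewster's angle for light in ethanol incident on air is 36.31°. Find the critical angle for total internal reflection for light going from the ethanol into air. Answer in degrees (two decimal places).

n₂/n₁ = tan 36.31° = 0.7348; the critical angle satisfies sin θ_c = n₂/n₁.
θ_c = arcsin(0.7348) = 47.29°.

θ_c ≈ 47.29°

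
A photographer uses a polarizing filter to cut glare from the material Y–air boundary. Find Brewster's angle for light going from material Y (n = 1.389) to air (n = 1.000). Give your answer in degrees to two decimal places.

θ_B ≈ 35.75°

The reflected p-component vanishes when tan θ_B = n₂/n₁.
Here n₂/n₁ = 1.000/1.389 = 0.7199, and Brewster's law gives tan θ_B = n₂/n₁.
θ_B = arctan(0.7199) = 35.75°.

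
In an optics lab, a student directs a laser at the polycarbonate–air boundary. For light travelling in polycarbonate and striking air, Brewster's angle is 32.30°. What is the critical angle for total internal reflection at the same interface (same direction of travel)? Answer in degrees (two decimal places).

n₂/n₁ = tan 32.30° = 0.6322; the critical angle satisfies sin θ_c = n₂/n₁.
θ_c = arcsin(0.6322) = 39.21°.

θ_c ≈ 39.21°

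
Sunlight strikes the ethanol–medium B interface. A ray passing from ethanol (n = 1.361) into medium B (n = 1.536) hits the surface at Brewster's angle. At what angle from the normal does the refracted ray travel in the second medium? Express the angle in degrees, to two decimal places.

θ_t ≈ 41.54°

First find Brewster's angle: tan θ_B = 1.536/1.361 = 1.1286, giving θ_B = 48.46°.
Since θ_B + θ_t = 90° at Brewster incidence, θ_t = 90° − 48.46° = 41.54°.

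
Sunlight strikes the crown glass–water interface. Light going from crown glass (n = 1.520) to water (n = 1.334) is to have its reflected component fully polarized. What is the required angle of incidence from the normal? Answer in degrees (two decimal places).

θ_B ≈ 41.27°

tan θ_B = n₂/n₁ = 1.334/1.520 = 0.8776.
So θ_B = arctan 0.8776 = 41.27°.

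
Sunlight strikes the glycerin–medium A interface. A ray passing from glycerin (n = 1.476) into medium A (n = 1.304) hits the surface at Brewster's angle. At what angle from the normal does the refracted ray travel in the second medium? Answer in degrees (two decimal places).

θ_t ≈ 48.54°

tan θ_B = n₂/n₁ = 1.304/1.476 = 0.8835, so θ_B = 41.46°.
At Brewster's angle the reflected and refracted rays are perpendicular, so θ_t = 90° − θ_B = 90° − 41.46° = 48.54°.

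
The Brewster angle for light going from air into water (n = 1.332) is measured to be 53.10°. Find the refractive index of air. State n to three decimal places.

Full polarization of the reflected beam means tan θ_B = n₂/n₁, where n₁ is the incident medium (air).
n₁ = n₂ / tan θ_B = 1.332 / tan 53.10° = 1.000.

n ≈ 1.000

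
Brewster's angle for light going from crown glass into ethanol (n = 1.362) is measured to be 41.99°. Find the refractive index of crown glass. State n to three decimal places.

n ≈ 1.513

Full polarization of the reflected beam means tan θ_B = n₂/n₁, where n₁ is the incident medium (crown glass).
n₁ = n₂ / tan θ_B = 1.362 / tan 41.99° = 1.513.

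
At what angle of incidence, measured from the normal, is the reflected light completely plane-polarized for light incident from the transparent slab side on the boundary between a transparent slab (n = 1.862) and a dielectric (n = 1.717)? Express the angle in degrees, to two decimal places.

θ_B ≈ 42.68°

The reflected p-component vanishes when tan θ_B = n₂/n₁.
Here n₂/n₁ = 1.717/1.862 = 0.9221, and Brewster's law gives tan θ_B = n₂/n₁. Taking the arctangent, θ_B = 42.68°.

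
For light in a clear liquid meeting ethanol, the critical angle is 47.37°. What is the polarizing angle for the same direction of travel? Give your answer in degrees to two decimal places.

sin θ_c = n₂/n₁, so n₂/n₁ = sin 47.37° = 0.7357.
Brewster: tan θ_B = n₂/n₁ = 0.7357.
θ_B = arctan(0.7357) = 36.34°.

θ_B ≈ 36.34°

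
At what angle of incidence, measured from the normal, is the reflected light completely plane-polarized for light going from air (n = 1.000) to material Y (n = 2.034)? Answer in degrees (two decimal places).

θ_B ≈ 63.82°

tan θ_B = n₂/n₁ = 2.034/1.000 = 2.0340.
θ_B = arctan(2.0340) = 63.82°.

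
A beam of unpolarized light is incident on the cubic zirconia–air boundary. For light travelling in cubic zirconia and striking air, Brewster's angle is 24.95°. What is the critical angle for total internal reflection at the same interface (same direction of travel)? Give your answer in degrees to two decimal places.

From Brewster, n₂/n₁ = tan θ_B = tan 24.95° = 0.4652.
Then sin θ_c = n₂/n₁ = 0.4652, so θ_c = arcsin 0.4652 = 27.73°.

θ_c ≈ 27.73°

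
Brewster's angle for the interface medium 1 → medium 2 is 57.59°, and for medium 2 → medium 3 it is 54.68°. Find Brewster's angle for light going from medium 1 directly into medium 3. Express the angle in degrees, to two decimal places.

tan θ_B(1→2) = n₂/n₁ = tan 57.59° = 1.5751.
tan θ_B(2→3) = n₃/n₂ = tan 54.68° = 1.4113.
Multiplying, n₃/n₁ = 1.5751 × 1.4113 = 2.2230, and θ_B(1→3) = arctan 2.2230 = 65.78°.

θ_B ≈ 65.78°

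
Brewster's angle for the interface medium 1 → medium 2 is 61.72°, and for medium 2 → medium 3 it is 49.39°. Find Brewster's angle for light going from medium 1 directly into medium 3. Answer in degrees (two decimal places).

θ_B ≈ 65.24°

tan θ_B(1→2) = n₂/n₁ = tan 61.72° = 1.8588.
tan θ_B(2→3) = n₃/n₂ = tan 49.39° = 1.1663.
Multiplying, n₃/n₁ = 1.8588 × 1.1663 = 2.1679, and θ_B(1→3) = arctan 2.1679 = 65.24°.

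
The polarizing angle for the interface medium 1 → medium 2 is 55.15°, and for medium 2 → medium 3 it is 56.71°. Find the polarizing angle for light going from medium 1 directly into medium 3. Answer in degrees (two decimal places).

θ_B ≈ 65.43°

tan θ_B(1→2) = n₂/n₁ = tan 55.15° = 1.4361.
tan θ_B(2→3) = n₃/n₂ = tan 56.71° = 1.5229.
Multiplying, n₃/n₁ = 1.4361 × 1.5229 = 2.1871, and θ_B(1→3) = arctan 2.1871 = 65.43°.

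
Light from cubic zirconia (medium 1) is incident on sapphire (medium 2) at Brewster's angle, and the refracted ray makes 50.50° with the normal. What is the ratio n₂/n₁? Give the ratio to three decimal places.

At Brewster incidence θ_B = 90° − θ_t = 90° − 50.50° = 39.50°.
Then n₂/n₁ = tan θ_B = tan 39.50° = 0.824.

n₂/n₁ ≈ 0.824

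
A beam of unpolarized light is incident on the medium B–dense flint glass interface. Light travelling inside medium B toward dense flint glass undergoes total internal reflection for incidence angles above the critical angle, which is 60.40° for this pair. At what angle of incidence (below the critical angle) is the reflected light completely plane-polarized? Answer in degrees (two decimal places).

sin θ_c = n₂/n₁, so n₂/n₁ = sin 60.40° = 0.8695.
Brewster: tan θ_B = n₂/n₁ = 0.8695.
θ_B = arctan(0.8695) = 41.01°.

θ_B ≈ 41.01°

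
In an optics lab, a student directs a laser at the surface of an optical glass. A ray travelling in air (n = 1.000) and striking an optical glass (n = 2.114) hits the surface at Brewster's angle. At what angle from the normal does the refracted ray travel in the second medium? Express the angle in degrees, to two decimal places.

θ_B = arctan(n₂/n₁) = arctan(2.114/1.000) = 64.68°.
The refracted ray is perpendicular to the reflected ray, so θ_t = 90° − θ_B = 25.32°.

θ_t ≈ 25.32°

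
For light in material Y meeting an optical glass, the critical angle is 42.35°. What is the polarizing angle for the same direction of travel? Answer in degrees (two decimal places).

n₂/n₁ = sin θ_c = sin 42.35° = 0.6737.
tan θ_B equals the same ratio, so θ_B = arctan(0.6737) = 33.97°.

θ_B ≈ 33.97°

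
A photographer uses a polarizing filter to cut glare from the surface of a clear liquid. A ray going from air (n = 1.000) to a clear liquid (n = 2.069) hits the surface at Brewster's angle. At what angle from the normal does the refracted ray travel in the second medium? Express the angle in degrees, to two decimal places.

θ_B = arctan(n₂/n₁) = arctan(2.069/1.000) = 64.20°.
The refracted ray is perpendicular to the reflected ray, so θ_t = 90° − θ_B = 25.80°.

θ_t ≈ 25.80°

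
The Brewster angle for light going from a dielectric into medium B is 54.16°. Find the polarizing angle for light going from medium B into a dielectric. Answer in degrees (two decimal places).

θ_B' ≈ 35.84°

tan θ_B' = n₁/n₂ = 1/tan θ_B, so θ_B' = 90° − θ_B.
θ_B' = 90° − 54.16° = 35.84°.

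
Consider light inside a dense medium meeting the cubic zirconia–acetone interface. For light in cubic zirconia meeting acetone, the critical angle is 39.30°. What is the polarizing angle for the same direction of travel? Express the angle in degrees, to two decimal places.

θ_B ≈ 32.35°

n₂/n₁ = sin θ_c = sin 39.30° = 0.6334.
tan θ_B equals the same ratio, so θ_B = arctan(0.6334) = 32.35°.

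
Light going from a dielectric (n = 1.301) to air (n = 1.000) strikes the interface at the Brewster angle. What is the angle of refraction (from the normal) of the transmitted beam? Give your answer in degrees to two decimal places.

θ_t ≈ 52.45°

tan θ_B = n₂/n₁ = 1.000/1.301 = 0.7686, so θ_B = 37.55°.
The refracted ray is perpendicular to the reflected ray, so θ_t = 90° − θ_B = 52.45°.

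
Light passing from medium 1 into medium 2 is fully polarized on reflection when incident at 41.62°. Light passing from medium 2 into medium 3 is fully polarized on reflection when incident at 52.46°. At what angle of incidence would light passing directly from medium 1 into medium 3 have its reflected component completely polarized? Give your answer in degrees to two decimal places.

θ_B ≈ 49.14°

tan θ_B(1→2) = n₂/n₁ = tan 41.62° = 0.8885.
tan θ_B(2→3) = n₃/n₂ = tan 52.46° = 1.3013.
n₃/n₁ = 1.1562. Then tan θ_B(1→3) = n₃/n₁, so θ_B(1→3) = arctan(1.1562) = 49.14°.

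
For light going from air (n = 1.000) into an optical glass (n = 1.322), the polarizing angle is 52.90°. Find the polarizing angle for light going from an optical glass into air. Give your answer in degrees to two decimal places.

θ_B' ≈ 37.10°

Reversing the direction swaps n₁ and n₂, so tan θ_B' = 1/tan θ_B and θ_B' = 90° − θ_B.
Hence θ_B' = 90° − 52.90° = 37.10°.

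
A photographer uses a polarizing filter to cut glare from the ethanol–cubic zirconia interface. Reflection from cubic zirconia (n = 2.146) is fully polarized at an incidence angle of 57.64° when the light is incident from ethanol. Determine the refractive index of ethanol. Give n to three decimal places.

n ≈ 1.360

At Brewster's angle, tan θ_B = n₂/n₁ with n₁ on the incident side (ethanol) and n₂ on the transmitted side (cubic zirconia).
n₁ = n₂ / tan θ_B = 2.146 / tan 57.64° = 1.360.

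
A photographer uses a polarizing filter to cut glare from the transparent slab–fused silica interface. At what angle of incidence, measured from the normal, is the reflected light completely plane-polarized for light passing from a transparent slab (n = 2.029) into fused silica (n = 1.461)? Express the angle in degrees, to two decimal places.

tan θ_B = n₂/n₁ = 1.461/2.029 = 0.7201. Taking the arctangent, θ_B = 35.76°.

θ_B ≈ 35.76°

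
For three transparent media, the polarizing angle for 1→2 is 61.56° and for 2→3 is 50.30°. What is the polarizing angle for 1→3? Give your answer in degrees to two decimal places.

θ_B ≈ 65.79°

tan θ_B(1→2) = n₂/n₁ = tan 61.56° = 1.8464.
tan θ_B(2→3) = n₃/n₂ = tan 50.30° = 1.2045.
Multiplying, n₃/n₁ = 1.8464 × 1.2045 = 2.2240, and θ_B(1→3) = arctan 2.2240 = 65.79°.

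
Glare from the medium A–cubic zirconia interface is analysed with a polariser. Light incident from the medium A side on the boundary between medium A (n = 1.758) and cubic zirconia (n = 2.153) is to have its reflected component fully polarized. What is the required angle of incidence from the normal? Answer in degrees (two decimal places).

θ_B ≈ 50.77°

tan θ_B = n₂/n₁ = 2.153/1.758 = 1.2247.
θ_B = arctan(1.2247) = 50.77°.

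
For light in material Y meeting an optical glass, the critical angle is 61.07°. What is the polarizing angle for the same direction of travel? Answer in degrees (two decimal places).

θ_B ≈ 41.19°

n₂/n₁ = sin θ_c = sin 61.07° = 0.8752.
tan θ_B equals the same ratio, so θ_B = arctan(0.8752) = 41.19°.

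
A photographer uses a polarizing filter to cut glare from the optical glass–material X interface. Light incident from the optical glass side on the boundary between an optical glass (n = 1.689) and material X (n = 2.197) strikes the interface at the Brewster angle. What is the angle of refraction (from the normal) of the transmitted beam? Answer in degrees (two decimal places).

θ_t ≈ 37.55°

tan θ_B = n₂/n₁ = 2.197/1.689 = 1.3008, so θ_B = 52.45°.
The refracted ray is perpendicular to the reflected ray, so θ_t = 90° − θ_B = 37.55°.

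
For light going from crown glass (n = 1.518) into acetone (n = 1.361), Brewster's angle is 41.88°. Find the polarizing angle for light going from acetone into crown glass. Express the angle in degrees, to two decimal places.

tan θ_B' = n₁/n₂ = 1/tan θ_B, so θ_B' = 90° − θ_B.
θ_B' = 90° − 41.88° = 48.12°.

θ_B' ≈ 48.12°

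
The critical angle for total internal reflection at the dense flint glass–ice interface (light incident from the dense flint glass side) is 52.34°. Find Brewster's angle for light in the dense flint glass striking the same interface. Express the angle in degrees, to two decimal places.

θ_B ≈ 38.37°

sin θ_c = n₂/n₁, so n₂/n₁ = sin 52.34° = 0.7917.
Brewster: tan θ_B = n₂/n₁ = 0.7917.
θ_B = arctan(0.7917) = 38.37°.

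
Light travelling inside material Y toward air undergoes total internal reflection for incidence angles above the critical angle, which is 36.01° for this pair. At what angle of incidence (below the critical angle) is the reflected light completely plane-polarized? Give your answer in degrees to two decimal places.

θ_B ≈ 30.45°

At the critical angle sin θ_c = n₂/n₁, giving n₂/n₁ = sin 36.01° = 0.5879.
Then tan θ_B = n₂/n₁ = 0.5879, so θ_B = arctan 0.5879 = 30.45°.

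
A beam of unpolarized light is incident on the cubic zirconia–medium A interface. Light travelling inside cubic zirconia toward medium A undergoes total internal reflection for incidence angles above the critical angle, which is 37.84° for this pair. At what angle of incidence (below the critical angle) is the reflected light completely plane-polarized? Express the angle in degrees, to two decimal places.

sin θ_c = n₂/n₁, so n₂/n₁ = sin 37.84° = 0.6135.
Brewster: tan θ_B = n₂/n₁ = 0.6135.
θ_B = arctan(0.6135) = 31.53°.

θ_B ≈ 31.53°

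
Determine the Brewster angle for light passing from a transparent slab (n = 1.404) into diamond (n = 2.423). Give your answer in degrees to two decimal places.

θ_B ≈ 59.91°

Here n₂/n₁ = 2.423/1.404 = 1.7258, and Brewster's law gives tan θ_B = n₂/n₁. Taking the arctangent, θ_B = 59.91°.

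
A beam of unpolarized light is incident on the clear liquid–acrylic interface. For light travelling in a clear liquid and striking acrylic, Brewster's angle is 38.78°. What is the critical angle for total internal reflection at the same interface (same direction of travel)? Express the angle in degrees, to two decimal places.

n₂/n₁ = tan 38.78° = 0.8034; the critical angle satisfies sin θ_c = n₂/n₁.
θ_c = arcsin(0.8034) = 53.46°.

θ_c ≈ 53.46°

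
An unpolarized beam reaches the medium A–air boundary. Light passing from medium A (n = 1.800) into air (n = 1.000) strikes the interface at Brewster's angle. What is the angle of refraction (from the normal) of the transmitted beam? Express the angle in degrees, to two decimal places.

θ_t ≈ 60.95°

First find Brewster's angle: tan θ_B = 1.000/1.800 = 0.5556, giving θ_B = 29.05°.
At Brewster's angle the reflected and refracted rays are perpendicular, so θ_t = 90° − θ_B = 90° − 29.05° = 60.95°.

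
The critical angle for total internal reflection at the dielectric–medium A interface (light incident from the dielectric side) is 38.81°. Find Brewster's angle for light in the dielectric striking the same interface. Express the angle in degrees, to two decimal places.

θ_B ≈ 32.08°

At the critical angle sin θ_c = n₂/n₁, giving n₂/n₁ = sin 38.81° = 0.6267.
Then tan θ_B = n₂/n₁ = 0.6267, so θ_B = arctan 0.6267 = 32.08°.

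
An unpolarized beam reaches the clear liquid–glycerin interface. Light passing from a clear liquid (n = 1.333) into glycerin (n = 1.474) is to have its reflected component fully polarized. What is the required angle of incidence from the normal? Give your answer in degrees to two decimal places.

θ_B ≈ 47.88°

tan θ_B = n₂/n₁ = 1.474/1.333 = 1.1058.
So θ_B = arctan 1.1058 = 47.88°.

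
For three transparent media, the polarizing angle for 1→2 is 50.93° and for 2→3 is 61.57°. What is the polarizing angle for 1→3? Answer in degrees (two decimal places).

tan θ_B(1→2) = n₂/n₁ = tan 50.93° = 1.2318.
tan θ_B(2→3) = n₃/n₂ = tan 61.57° = 1.8471.
Multiplying, n₃/n₁ = 1.2318 × 1.8471 = 2.2753, and θ_B(1→3) = arctan 2.2753 = 66.27°.

θ_B ≈ 66.27°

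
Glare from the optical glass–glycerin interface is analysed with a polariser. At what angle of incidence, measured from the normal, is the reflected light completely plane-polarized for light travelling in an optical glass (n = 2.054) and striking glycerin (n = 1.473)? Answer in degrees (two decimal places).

θ_B ≈ 35.65°

Here n₂/n₁ = 1.473/2.054 = 0.7171, and Brewster's law gives tan θ_B = n₂/n₁.
θ_B = arctan(0.7171) = 35.65°.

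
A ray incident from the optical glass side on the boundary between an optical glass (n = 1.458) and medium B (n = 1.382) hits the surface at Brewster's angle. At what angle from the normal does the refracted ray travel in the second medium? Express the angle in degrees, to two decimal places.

θ_t ≈ 46.53°

First find Brewster's angle: tan θ_B = 1.382/1.458 = 0.9479, giving θ_B = 43.47°.
At Brewster's angle the reflected and refracted rays are perpendicular, so θ_t = 90° − θ_B = 90° − 43.47° = 46.53°.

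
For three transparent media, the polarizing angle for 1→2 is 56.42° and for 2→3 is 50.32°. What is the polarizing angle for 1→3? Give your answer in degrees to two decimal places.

θ_B ≈ 61.15°

Each Brewster angle gives a ratio: n₂/n₁ = tan 56.42° = 1.5063, n₃/n₂ = tan 50.32° = 1.2054.
Multiplying, n₃/n₁ = 1.5063 × 1.2054 = 1.8156, and θ_B(1→3) = arctan 1.8156 = 61.15°.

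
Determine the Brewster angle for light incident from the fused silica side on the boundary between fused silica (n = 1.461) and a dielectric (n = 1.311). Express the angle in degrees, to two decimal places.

θ_B ≈ 41.90°

Here n₂/n₁ = 1.311/1.461 = 0.8973, and Brewster's law gives tan θ_B = n₂/n₁. Taking the arctangent, θ_B = 41.90°.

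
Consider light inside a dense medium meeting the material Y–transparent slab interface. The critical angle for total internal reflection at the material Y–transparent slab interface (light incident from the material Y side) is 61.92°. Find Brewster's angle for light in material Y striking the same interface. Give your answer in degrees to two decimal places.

θ_B ≈ 41.42°

sin θ_c = n₂/n₁, so n₂/n₁ = sin 61.92° = 0.8823.
Brewster: tan θ_B = n₂/n₁ = 0.8823.
θ_B = arctan(0.8823) = 41.42°.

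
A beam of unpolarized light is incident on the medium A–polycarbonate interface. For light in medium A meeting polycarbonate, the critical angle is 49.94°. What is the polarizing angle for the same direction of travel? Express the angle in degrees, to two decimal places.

At the critical angle sin θ_c = n₂/n₁, giving n₂/n₁ = sin 49.94° = 0.7654.
Then tan θ_B = n₂/n₁ = 0.7654, so θ_B = arctan 0.7654 = 37.43°.

θ_B ≈ 37.43°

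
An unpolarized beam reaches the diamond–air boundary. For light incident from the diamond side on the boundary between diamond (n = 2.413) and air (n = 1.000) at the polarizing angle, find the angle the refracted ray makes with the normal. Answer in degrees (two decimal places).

θ_t ≈ 67.49°

tan θ_B = n₂/n₁ = 1.000/2.413 = 0.4144, so θ_B = 22.51°.
The refracted ray is perpendicular to the reflected ray, so θ_t = 90° − θ_B = 67.49°.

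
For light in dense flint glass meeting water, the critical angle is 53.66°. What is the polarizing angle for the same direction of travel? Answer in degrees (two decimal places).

At the critical angle sin θ_c = n₂/n₁, giving n₂/n₁ = sin 53.66° = 0.8055.
Then tan θ_B = n₂/n₁ = 0.8055, so θ_B = arctan 0.8055 = 38.85°.

θ_B ≈ 38.85°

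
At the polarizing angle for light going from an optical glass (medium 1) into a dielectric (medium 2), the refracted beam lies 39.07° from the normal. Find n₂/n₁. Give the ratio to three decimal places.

n₂/n₁ ≈ 1.232

θ_B + θ_t = 90°, so θ_B = 90° − 39.07° = 50.93°.
tan θ_B = n₂/n₁, so n₂/n₁ = tan 50.93° = 1.232.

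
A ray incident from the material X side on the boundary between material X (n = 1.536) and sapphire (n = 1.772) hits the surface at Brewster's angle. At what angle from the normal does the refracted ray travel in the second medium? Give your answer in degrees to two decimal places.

θ_t ≈ 40.92°

First find Brewster's angle: tan θ_B = 1.772/1.536 = 1.1536, giving θ_B = 49.08°.
Since θ_B + θ_t = 90° at Brewster incidence, θ_t = 90° − 49.08° = 40.92°.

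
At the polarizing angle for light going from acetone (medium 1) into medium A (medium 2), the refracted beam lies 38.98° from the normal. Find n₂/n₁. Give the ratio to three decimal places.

n₂/n₁ ≈ 1.236

At Brewster incidence θ_B = 90° − θ_t = 90° − 38.98° = 51.02°.
tan θ_B = n₂/n₁, so n₂/n₁ = tan 51.02° = 1.236.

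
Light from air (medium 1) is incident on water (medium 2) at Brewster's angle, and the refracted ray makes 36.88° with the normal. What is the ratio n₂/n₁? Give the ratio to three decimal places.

θ_B + θ_t = 90°, so θ_B = 90° − 36.88° = 53.12°.
tan θ_B = n₂/n₁, so n₂/n₁ = tan 53.12° = 1.333.

n₂/n₁ ≈ 1.333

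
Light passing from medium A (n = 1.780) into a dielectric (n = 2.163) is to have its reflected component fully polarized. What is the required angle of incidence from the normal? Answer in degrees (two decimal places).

Here n₂/n₁ = 2.163/1.780 = 1.2152, and Brewster's law gives tan θ_B = n₂/n₁. Taking the arctangent, θ_B = 50.55°.

θ_B ≈ 50.55°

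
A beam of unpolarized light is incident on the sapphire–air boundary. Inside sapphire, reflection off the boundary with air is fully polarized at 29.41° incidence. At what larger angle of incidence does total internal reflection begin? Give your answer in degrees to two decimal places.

n₂/n₁ = tan 29.41° = 0.5637; the critical angle satisfies sin θ_c = n₂/n₁.
θ_c = arcsin(0.5637) = 34.31°.

θ_c ≈ 34.31°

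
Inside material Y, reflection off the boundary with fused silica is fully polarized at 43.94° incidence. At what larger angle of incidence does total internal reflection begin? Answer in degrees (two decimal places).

tan θ_B = n₂/n₁ = tan 43.94° = 0.9637.
Total internal reflection: sin θ_c = n₂/n₁ = 0.9637.
θ_c = arcsin(0.9637) = 74.51°.

θ_c ≈ 74.51°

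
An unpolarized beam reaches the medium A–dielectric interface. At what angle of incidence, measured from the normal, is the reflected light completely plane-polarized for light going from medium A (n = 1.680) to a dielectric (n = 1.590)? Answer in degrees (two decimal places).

At Brewster's angle the reflected and refracted rays are perpendicular, which with Snell's law gives tan θ_B = n₂/n₁.
tan θ_B = n₂/n₁ = 1.590/1.680 = 0.9464.
So θ_B = arctan 0.9464 = 43.42°.

θ_B ≈ 43.42°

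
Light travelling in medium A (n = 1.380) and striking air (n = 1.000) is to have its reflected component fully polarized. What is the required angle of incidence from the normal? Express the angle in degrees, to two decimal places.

θ_B ≈ 35.93°

tan θ_B = n₂/n₁ = 1.000/1.380 = 0.7246.
So θ_B = arctan 0.7246 = 35.93°.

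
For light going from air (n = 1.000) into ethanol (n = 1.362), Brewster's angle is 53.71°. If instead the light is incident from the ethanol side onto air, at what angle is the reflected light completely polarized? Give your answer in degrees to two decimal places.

Reversing the direction swaps n₁ and n₂, so tan θ_B' = 1/tan θ_B and θ_B' = 90° − θ_B.
Hence θ_B' = 90° − 53.71° = 36.29°.

θ_B' ≈ 36.29°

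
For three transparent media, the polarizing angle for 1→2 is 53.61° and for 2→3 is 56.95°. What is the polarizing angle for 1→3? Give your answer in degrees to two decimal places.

θ_B ≈ 64.38°

n₂/n₁ = tan 53.61° = 1.3569 and n₃/n₂ = tan 56.95° = 1.5369.
Multiplying, n₃/n₁ = 1.3569 × 1.5369 = 2.0854, and θ_B(1→3) = arctan 2.0854 = 64.38°.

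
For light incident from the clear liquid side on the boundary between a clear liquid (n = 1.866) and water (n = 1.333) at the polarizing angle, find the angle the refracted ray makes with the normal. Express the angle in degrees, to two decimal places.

θ_t ≈ 54.46°

tan θ_B = n₂/n₁ = 1.333/1.866 = 0.7144, so θ_B = 35.54°.
Since θ_B + θ_t = 90° at Brewster incidence, θ_t = 90° − 35.54° = 54.46°.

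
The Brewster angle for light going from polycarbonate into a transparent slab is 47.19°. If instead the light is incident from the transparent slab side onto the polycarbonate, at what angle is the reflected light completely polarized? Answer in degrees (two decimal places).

θ_B' ≈ 42.81°

tan θ_B' = n₁/n₂ = 1/tan θ_B, so θ_B' = 90° − θ_B.
θ_B' = 90° − 47.19° = 42.81°.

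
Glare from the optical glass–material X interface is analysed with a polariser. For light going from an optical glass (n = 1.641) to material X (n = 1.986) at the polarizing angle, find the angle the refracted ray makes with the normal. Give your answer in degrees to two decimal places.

First find Brewster's angle: tan θ_B = 1.986/1.641 = 1.2102, giving θ_B = 50.43°.
The refracted ray is perpendicular to the reflected ray, so θ_t = 90° − θ_B = 39.57°.

θ_t ≈ 39.57°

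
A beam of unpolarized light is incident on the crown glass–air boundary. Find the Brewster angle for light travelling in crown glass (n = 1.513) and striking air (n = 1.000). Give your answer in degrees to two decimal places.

tan θ_B = n₂/n₁ = 1.000/1.513 = 0.6609.
So θ_B = arctan 0.6609 = 33.46°.

θ_B ≈ 33.46°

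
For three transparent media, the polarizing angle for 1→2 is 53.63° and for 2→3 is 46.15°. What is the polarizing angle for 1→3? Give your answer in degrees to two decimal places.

Each Brewster angle gives a ratio: n₂/n₁ = tan 53.63° = 1.3579, n₃/n₂ = tan 46.15° = 1.0410.
n₃/n₁ = 1.4135. Then tan θ_B(1→3) = n₃/n₁, so θ_B(1→3) = arctan(1.4135) = 54.72°.

θ_B ≈ 54.72°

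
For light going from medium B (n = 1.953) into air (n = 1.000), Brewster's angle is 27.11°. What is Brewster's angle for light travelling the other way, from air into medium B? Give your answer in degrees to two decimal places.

θ_B' ≈ 62.89°

The two Brewster angles are complementary: θ_B' = 90° − θ_B = 90° − 27.11° = 62.89°.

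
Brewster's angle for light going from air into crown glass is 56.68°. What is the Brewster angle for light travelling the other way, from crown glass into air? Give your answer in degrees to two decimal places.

Reversing the direction swaps n₁ and n₂, so tan θ_B' = 1/tan θ_B and θ_B' = 90° − θ_B.
Hence θ_B' = 90° − 56.68° = 33.32°.

θ_B' ≈ 33.32°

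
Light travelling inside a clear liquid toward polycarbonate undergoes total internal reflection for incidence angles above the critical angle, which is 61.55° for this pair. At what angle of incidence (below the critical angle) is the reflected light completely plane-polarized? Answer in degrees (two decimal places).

n₂/n₁ = sin θ_c = sin 61.55° = 0.8792.
tan θ_B equals the same ratio, so θ_B = arctan(0.8792) = 41.32°.

θ_B ≈ 41.32°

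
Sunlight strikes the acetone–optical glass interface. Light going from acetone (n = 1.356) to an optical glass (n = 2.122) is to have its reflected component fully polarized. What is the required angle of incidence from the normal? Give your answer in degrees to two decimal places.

tan θ_B = n₂/n₁ = 2.122/1.356 = 1.5649.
So θ_B = arctan 1.5649 = 57.42°.

θ_B ≈ 57.42°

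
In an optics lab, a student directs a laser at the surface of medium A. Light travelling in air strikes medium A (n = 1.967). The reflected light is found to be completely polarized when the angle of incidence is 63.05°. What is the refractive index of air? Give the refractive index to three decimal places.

Brewster's law: tan θ_B = n₂/n₁ (light incident in air, refracted into medium A).
n₁ = n₂ / tan θ_B = 1.967 / tan 63.05° = 1.000.

n ≈ 1.000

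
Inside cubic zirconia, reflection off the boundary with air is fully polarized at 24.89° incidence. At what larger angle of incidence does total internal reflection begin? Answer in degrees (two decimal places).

θ_c ≈ 27.64°

From Brewster, n₂/n₁ = tan θ_B = tan 24.89° = 0.4640.
Then sin θ_c = n₂/n₁ = 0.4640, so θ_c = arcsin 0.4640 = 27.64°.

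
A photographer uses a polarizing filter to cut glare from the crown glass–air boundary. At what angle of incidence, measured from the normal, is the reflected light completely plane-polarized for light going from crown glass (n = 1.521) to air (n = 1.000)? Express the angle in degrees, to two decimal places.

θ_B ≈ 33.32°

tan θ_B = n₂/n₁ = 1.000/1.521 = 0.6575. Taking the arctangent, θ_B = 33.32°.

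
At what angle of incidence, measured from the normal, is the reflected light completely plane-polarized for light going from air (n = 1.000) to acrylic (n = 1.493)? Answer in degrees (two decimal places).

Brewster's condition: tan θ_B = n₂/n₁ = 1.493/1.000 = 1.4930. Taking the arctangent, θ_B = 56.19°.

θ_B ≈ 56.19°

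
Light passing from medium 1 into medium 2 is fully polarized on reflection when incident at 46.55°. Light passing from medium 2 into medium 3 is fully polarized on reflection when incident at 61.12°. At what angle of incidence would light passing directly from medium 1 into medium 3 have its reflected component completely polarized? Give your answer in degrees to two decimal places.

θ_B ≈ 62.41°

Each Brewster angle gives a ratio: n₂/n₁ = tan 46.55° = 1.0556, n₃/n₂ = tan 61.12° = 1.8130.
So n₃/n₁ = (n₂/n₁)(n₃/n₂) = 1.0556 × 1.8130 = 1.9138.
θ_B(1→3) = arctan(1.9138) = 62.41°.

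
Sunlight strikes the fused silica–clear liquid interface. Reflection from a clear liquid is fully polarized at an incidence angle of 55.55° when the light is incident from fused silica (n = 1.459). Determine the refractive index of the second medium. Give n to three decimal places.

Full polarization of the reflected beam means tan θ_B = n₂/n₁, where n₁ is the incident medium (fused silica).
n₂ = n₁ tan θ_B = 1.459 × tan 55.55° = 2.127.

n ≈ 2.127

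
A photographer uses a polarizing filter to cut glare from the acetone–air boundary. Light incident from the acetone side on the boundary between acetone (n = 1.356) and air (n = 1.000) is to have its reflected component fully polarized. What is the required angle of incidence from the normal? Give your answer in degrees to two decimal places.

The reflected p-component vanishes when tan θ_B = n₂/n₁.
Brewster's condition: tan θ_B = n₂/n₁ = 1.000/1.356 = 0.7375.
θ_B = arctan(0.7375) = 36.41°.

θ_B ≈ 36.41°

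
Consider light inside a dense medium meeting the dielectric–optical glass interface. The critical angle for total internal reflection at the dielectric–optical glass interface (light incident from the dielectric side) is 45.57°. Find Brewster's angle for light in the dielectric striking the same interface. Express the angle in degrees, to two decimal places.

θ_B ≈ 35.53°

sin θ_c = n₂/n₁, so n₂/n₁ = sin 45.57° = 0.7141.
Brewster: tan θ_B = n₂/n₁ = 0.7141.
θ_B = arctan(0.7141) = 35.53°.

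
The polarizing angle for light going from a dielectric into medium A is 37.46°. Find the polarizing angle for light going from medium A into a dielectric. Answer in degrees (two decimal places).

θ_B' ≈ 52.54°

tan θ_B' = n₁/n₂ = 1/tan θ_B, so θ_B' = 90° − θ_B.
θ_B' = 90° − 37.46° = 52.54°.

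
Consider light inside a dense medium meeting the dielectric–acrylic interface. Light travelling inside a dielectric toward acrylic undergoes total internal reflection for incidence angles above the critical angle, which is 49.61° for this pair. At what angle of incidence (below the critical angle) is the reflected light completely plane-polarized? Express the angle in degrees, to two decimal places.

θ_B ≈ 37.29°

sin θ_c = n₂/n₁, so n₂/n₁ = sin 49.61° = 0.7617.
Brewster: tan θ_B = n₂/n₁ = 0.7617.
θ_B = arctan(0.7617) = 37.29°.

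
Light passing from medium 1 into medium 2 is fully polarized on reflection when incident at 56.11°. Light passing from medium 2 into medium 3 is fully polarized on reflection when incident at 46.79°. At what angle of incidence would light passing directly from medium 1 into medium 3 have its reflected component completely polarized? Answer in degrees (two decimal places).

n₂/n₁ = tan 56.11° = 1.4887 and n₃/n₂ = tan 46.79° = 1.0645.
So n₃/n₁ = (n₂/n₁)(n₃/n₂) = 1.4887 × 1.0645 = 1.5848.
θ_B(1→3) = arctan(1.5848) = 57.75°.

θ_B ≈ 57.75°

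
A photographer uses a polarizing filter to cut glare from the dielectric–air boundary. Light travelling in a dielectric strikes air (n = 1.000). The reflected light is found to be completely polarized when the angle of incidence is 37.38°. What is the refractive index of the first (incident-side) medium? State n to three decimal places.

Brewster's law: tan θ_B = n₂/n₁ (light incident in a dielectric, refracted into air).
n₁ = n₂ / tan θ_B = 1.000 / tan 37.38° = 1.309.

n ≈ 1.309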